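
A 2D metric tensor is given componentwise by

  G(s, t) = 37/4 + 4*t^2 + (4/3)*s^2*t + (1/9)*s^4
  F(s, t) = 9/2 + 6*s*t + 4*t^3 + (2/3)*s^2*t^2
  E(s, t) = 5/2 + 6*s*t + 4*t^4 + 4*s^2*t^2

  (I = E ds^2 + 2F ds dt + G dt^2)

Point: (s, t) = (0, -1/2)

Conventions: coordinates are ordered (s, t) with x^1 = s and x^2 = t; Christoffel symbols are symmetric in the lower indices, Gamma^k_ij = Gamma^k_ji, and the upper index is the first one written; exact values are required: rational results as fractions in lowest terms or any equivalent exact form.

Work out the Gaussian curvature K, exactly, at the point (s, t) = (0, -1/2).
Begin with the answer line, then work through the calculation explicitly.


Answer: K = 10624/38025

E = 11/4, F = 4, G = 41/4, EG - F^2 = 195/16 at the point
E_s = -3, E_t = -2, F_s = -3, F_t = 3, G_s = 0, G_t = -4
E_tt = 12, F_st = 6, G_ss = -4/3
Apply the Brioschi formula K = (det M1 - det M2)/(EG - F^2)^2 over the derivative matrices of E, F, G.
M1 = [[-E_tt/2 + F_st - G_ss/2, E_s/2, F_s - E_t/2], [F_t - G_s/2, E, F], [G_t/2, F, G]] = [[2/3, -3/2, -2], [3, 11/4, 4], [-2, 4, 41/4]]; det M1 = 125/4
M2 = [[0, E_t/2, G_s/2], [E_t/2, E, F], [G_s/2, F, G]] = [[0, -1, 0], [-1, 11/4, 4], [0, 4, 41/4]]; det M2 = -41/4
det M1 - det M2 = 83/2; K = 83/2 / (195/16)^2 = 10624/38025


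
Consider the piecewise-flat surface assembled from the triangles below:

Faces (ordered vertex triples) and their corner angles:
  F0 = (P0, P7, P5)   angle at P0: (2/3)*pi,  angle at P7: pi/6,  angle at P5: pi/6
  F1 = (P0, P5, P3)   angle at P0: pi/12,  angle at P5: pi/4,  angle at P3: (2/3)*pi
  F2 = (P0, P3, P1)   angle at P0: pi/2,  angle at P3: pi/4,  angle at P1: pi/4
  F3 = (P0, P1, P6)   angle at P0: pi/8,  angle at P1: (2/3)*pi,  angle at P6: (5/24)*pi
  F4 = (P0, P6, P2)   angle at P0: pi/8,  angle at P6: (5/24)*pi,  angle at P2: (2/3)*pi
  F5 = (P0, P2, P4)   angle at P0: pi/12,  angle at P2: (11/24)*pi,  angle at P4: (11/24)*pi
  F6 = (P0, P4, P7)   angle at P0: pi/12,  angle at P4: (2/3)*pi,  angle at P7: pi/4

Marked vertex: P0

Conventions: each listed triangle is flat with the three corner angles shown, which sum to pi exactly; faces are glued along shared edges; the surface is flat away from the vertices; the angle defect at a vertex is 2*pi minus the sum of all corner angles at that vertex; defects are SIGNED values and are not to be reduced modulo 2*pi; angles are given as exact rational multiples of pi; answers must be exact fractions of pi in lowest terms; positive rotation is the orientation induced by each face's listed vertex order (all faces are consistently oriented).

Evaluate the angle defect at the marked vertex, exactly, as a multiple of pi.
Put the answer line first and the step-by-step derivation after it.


Answer: defect(P0) = pi/3

Sum of corner angles at P0: (5/3)*pi
defect = 2*pi - (5/3)*pi


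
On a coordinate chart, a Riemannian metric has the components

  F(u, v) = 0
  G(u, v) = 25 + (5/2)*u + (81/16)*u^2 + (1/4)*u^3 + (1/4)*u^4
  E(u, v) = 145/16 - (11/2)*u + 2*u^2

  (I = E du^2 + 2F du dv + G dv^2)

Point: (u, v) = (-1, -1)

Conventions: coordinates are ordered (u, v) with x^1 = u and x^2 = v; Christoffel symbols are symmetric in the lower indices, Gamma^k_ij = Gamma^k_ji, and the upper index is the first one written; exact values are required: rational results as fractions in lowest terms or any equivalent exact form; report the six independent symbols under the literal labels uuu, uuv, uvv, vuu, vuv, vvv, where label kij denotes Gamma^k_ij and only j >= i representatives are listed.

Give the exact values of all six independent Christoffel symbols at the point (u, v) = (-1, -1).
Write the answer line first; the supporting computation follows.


Answer: Gamma_uuu = -76/265, Gamma_uuv = 0, Gamma_uvv = 63/265, Gamma_vuu = 0, Gamma_vuv = -1/7, Gamma_vvv = 0

E = 265/16, F = 0, G = 441/16 at the point
E_u = -19/2, E_v = 0, F_u = 0, F_v = 0, G_u = -63/8, G_v = 0
EG - F^2 = 116865/256;  g^inv = (256/116865) * [[441/16, 0], [0, 265/16]]
first-kind symbols [ij,l] = (1/2)(d_i g_jl + d_j g_il - d_l g_ij): [uu,u] = E_u/2 = -19/4, [uu,v] = F_u - E_v/2 = 0, [uv,u] = E_v/2 = 0, [uv,v] = G_u/2 = -63/16, [vv,u] = F_v - G_u/2 = 63/16, [vv,v] = G_v/2 = 0
Gamma^u_ij = (G*[ij,u] - F*[ij,v])/(EG - F^2), Gamma^v_ij = (E*[ij,v] - F*[ij,u])/(EG - F^2)


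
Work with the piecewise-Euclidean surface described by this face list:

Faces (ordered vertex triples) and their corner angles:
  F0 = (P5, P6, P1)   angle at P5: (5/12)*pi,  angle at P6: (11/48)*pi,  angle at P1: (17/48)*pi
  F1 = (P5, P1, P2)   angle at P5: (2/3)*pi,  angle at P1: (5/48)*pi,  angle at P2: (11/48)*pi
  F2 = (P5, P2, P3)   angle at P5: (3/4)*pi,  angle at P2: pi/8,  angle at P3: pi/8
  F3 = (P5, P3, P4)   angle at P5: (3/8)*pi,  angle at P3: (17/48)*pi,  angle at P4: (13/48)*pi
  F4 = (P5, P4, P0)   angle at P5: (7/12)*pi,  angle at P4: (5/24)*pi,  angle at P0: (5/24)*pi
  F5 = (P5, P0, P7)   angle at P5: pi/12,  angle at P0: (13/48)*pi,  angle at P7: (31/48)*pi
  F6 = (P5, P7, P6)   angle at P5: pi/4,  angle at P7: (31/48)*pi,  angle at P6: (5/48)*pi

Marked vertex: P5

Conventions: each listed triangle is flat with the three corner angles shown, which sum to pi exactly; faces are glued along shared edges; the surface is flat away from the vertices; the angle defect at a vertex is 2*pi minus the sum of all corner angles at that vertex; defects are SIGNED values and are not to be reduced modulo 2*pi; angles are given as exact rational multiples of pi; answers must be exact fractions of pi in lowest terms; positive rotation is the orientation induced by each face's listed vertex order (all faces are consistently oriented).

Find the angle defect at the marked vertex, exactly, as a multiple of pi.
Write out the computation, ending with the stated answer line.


Sum of corner angles at P5: (25/8)*pi
defect = 2*pi - (25/8)*pi

Answer: defect(P5) = (-9/8)*pi


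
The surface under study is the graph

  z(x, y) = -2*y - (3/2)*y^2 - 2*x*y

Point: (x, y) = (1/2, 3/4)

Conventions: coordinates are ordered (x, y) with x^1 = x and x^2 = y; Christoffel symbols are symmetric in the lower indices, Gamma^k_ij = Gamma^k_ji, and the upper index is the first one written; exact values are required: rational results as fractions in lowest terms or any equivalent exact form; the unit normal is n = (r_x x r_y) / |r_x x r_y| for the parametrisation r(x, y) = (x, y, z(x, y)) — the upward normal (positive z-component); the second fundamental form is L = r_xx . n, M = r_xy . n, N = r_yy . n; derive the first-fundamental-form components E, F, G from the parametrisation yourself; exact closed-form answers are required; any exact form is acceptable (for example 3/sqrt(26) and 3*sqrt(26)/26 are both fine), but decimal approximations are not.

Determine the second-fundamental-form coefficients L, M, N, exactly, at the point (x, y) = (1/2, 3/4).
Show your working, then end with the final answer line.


z_x = -3/2, z_y = -21/4, z_xx = 0, z_xy = -2, z_yy = -3
E = 13/4, F = 63/8, G = 457/16; answer radicand W^2 = 493/16
unnormalised second-form numerators: l = 0, m = -2, n = -3; L = l/sqrt(493/16), and similarly M = m/sqrt(W^2), N = n/sqrt(W^2)

Answer: L = 0, M = -8*sqrt(493)/493, N = -12*sqrt(493)/493


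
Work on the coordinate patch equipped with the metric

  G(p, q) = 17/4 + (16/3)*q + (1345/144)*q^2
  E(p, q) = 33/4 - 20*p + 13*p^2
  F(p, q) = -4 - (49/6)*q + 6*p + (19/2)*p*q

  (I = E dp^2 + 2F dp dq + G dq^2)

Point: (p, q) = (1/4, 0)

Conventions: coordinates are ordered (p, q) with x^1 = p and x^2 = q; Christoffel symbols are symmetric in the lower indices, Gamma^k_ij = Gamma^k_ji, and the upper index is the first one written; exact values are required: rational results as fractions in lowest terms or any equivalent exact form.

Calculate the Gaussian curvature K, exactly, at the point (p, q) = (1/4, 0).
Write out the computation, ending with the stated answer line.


E = 65/16, F = -5/2, G = 17/4, EG - F^2 = 705/64 at the point
E_p = -27/2, E_q = 0, F_p = 6, F_q = -139/24, G_p = 0, G_q = 16/3
E_qq = 0, F_pq = 19/2, G_pp = 0
Using the Brioschi determinant formula for K from the metric derivatives:
M1 = [[-E_qq/2 + F_pq - G_pp/2, E_p/2, F_p - E_q/2], [F_q - G_p/2, E, F], [G_q/2, F, G]] = [[19/2, -27/4, 6], [-139/24, 65/16, -5/2], [8/3, -5/2, 17/4]]; det M1 = 43/8
M2 = [[0, E_q/2, G_p/2], [E_q/2, E, F], [G_p/2, F, G]] = [[0, 0, 0], [0, 65/16, -5/2], [0, -5/2, 17/4]]; det M2 = 0
det M1 - det M2 = 43/8; K = 43/8 / (705/64)^2 = 22016/497025

Answer: K = 22016/497025


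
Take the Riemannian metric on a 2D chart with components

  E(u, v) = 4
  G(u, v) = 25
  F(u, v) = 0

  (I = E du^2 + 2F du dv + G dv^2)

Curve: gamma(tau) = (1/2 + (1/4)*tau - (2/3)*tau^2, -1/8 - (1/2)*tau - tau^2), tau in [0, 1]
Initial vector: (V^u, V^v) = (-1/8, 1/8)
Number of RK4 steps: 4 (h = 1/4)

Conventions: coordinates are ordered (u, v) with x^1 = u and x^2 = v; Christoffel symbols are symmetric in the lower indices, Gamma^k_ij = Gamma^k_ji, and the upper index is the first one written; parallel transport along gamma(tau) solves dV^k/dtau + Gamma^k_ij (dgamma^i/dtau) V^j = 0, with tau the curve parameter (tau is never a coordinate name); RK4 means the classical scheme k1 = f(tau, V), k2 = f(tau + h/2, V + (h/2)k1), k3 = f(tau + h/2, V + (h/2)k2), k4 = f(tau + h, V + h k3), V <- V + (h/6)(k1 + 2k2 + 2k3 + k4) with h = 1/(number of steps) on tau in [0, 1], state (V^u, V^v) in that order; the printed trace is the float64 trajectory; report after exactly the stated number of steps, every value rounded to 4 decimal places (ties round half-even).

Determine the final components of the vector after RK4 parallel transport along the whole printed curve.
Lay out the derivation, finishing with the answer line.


gamma'(tau) = (1/4 - (4/3)*tau, -1/2 - 2*tau); f(tau, V)^k = -Gamma^k_ij(gamma(tau)) gamma'^i(tau) V^j; h = 1/4; intermediate values shown to 6 dp
curve data and Christoffel symbols at the stage parameters:
  tau = 0.000000: gamma = (0.500000, -0.125000), gamma' = (0.250000, -0.500000); Gamma_uuu = 0.000000, Gamma_uuv = 0.000000, Gamma_uvv = 0.000000, Gamma_vuu = 0.000000, Gamma_vuv = 0.000000, Gamma_vvv = 0.000000
  tau = 0.125000: gamma = (0.520833, -0.203125), gamma' = (0.083333, -0.750000); Gamma_uuu = 0.000000, Gamma_uuv = 0.000000, Gamma_uvv = 0.000000, Gamma_vuu = 0.000000, Gamma_vuv = 0.000000, Gamma_vvv = 0.000000
  tau = 0.250000: gamma = (0.520833, -0.312500), gamma' = (-0.083333, -1.000000); Gamma_uuu = 0.000000, Gamma_uuv = 0.000000, Gamma_uvv = 0.000000, Gamma_vuu = 0.000000, Gamma_vuv = 0.000000, Gamma_vvv = 0.000000
  tau = 0.375000: gamma = (0.500000, -0.453125), gamma' = (-0.250000, -1.250000); Gamma_uuu = 0.000000, Gamma_uuv = 0.000000, Gamma_uvv = 0.000000, Gamma_vuu = 0.000000, Gamma_vuv = 0.000000, Gamma_vvv = 0.000000
  tau = 0.500000: gamma = (0.458333, -0.625000), gamma' = (-0.416667, -1.500000); Gamma_uuu = 0.000000, Gamma_uuv = 0.000000, Gamma_uvv = 0.000000, Gamma_vuu = 0.000000, Gamma_vuv = 0.000000, Gamma_vvv = 0.000000
  tau = 0.625000: gamma = (0.395833, -0.828125), gamma' = (-0.583333, -1.750000); Gamma_uuu = 0.000000, Gamma_uuv = 0.000000, Gamma_uvv = 0.000000, Gamma_vuu = 0.000000, Gamma_vuv = 0.000000, Gamma_vvv = 0.000000
  tau = 0.750000: gamma = (0.312500, -1.062500), gamma' = (-0.750000, -2.000000); Gamma_uuu = 0.000000, Gamma_uuv = 0.000000, Gamma_uvv = 0.000000, Gamma_vuu = 0.000000, Gamma_vuv = 0.000000, Gamma_vvv = 0.000000
  tau = 0.875000: gamma = (0.208333, -1.328125), gamma' = (-0.916667, -2.250000); Gamma_uuu = 0.000000, Gamma_uuv = 0.000000, Gamma_uvv = 0.000000, Gamma_vuu = 0.000000, Gamma_vuv = 0.000000, Gamma_vvv = 0.000000
  tau = 1.000000: gamma = (0.083333, -1.625000), gamma' = (-1.083333, -2.500000); Gamma_uuu = 0.000000, Gamma_uuv = 0.000000, Gamma_uvv = 0.000000, Gamma_vuu = 0.000000, Gamma_vuv = 0.000000, Gamma_vvv = 0.000000
step 0: V^u = -0.1250, V^v = 0.1250
step 1: k1 = (0.000000, 0.000000), k2 = (0.000000, 0.000000), k3 = (0.000000, 0.000000), k4 = (0.000000, 0.000000); V <- V + (h/6)(k1 + 2k2 + 2k3 + k4): V^u = -0.1250, V^v = 0.1250
step 2: k1 = (0.000000, 0.000000), k2 = (0.000000, 0.000000), k3 = (0.000000, 0.000000), k4 = (0.000000, 0.000000); V <- V + (h/6)(k1 + 2k2 + 2k3 + k4): V^u = -0.1250, V^v = 0.1250
step 3: k1 = (0.000000, 0.000000), k2 = (0.000000, 0.000000), k3 = (0.000000, 0.000000), k4 = (0.000000, 0.000000); V <- V + (h/6)(k1 + 2k2 + 2k3 + k4): V^u = -0.1250, V^v = 0.1250
step 4: k1 = (0.000000, 0.000000), k2 = (0.000000, 0.000000), k3 = (0.000000, 0.000000), k4 = (0.000000, 0.000000); V <- V + (h/6)(k1 + 2k2 + 2k3 + k4): V^u = -0.1250, V^v = 0.1250

Answer: V^u = -0.1250, V^v = 0.1250


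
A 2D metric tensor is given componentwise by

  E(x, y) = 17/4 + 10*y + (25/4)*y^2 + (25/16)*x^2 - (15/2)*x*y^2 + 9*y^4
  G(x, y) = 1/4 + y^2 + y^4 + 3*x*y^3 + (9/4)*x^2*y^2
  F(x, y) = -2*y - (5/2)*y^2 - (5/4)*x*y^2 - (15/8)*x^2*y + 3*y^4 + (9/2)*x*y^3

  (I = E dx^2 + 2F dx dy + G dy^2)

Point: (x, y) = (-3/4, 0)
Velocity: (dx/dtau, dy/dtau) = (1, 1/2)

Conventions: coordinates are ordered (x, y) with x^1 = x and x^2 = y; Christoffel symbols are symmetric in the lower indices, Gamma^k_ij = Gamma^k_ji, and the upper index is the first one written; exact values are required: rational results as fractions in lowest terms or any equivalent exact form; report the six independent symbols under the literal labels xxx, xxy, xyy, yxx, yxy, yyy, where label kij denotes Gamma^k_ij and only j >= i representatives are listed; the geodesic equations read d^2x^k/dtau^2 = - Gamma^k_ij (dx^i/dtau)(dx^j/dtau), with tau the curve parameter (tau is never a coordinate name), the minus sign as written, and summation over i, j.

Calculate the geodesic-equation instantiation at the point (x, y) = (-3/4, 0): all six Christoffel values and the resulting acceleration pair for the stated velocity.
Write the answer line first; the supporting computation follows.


Answer: Gamma_xxx = -300/1313, Gamma_xxy = 1280/1313, Gamma_xyy = -782/1313, Gamma_yxx = -20, Gamma_yxy = 0, Gamma_yyy = 0; accelerations (d^2x/dtau^2, d^2y/dtau^2) = (-1569/2626, 20)

E = 1313/256, F = 0, G = 1/4 at the point
E_x = -75/32, E_y = 10, F_x = 0, F_y = -391/128, G_x = 0, G_y = 0
EG - F^2 = 1313/1024;  g^inv = (1024/1313) * [[1/4, 0], [0, 1313/256]]
first-kind symbols [ij,l] = (1/2)(d_i g_jl + d_j g_il - d_l g_ij): [xx,x] = E_x/2 = -75/64, [xx,y] = F_x - E_y/2 = -5, [xy,x] = E_y/2 = 5, [xy,y] = G_x/2 = 0, [yy,x] = F_y - G_x/2 = -391/128, [yy,y] = G_y/2 = 0
Gamma^x_ij = (G*[ij,x] - F*[ij,y])/(EG - F^2), Gamma^y_ij = (E*[ij,y] - F*[ij,x])/(EG - F^2)
Gamma_xxx = -300/1313, Gamma_xxy = 1280/1313, Gamma_xyy = -782/1313, Gamma_yxx = -20, Gamma_yxy = 0, Gamma_yyy = 0
d^2x/dtau^2 = -(Gamma_xxx*(1)^2 + 2*Gamma_xxy*(1)*(1/2) + Gamma_xyy*(1/2)^2) = -1569/2626
d^2y/dtau^2 = -(Gamma_yxx*(1)^2 + 2*Gamma_yxy*(1)*(1/2) + Gamma_yyy*(1/2)^2) = 20


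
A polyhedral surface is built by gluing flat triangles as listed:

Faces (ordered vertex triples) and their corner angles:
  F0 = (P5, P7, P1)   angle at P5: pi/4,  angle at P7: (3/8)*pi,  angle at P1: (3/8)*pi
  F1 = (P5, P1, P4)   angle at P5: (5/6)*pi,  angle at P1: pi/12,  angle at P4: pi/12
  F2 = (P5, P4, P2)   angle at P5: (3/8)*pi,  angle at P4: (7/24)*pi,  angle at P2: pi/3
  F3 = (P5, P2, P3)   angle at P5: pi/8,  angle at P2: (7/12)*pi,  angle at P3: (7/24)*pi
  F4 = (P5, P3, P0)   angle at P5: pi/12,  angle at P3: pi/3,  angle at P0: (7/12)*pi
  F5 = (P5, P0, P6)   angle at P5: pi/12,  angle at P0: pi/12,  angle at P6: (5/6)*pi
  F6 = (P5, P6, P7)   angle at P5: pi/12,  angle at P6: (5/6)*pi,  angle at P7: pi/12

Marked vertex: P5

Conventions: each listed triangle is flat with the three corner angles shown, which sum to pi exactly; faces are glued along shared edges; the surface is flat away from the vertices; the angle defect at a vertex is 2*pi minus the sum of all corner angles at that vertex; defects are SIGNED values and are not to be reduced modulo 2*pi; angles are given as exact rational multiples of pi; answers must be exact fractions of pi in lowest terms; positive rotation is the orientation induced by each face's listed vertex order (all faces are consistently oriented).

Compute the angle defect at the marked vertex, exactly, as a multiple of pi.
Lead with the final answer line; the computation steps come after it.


Answer: defect(P5) = pi/6

Sum of corner angles at P5: (11/6)*pi
defect = 2*pi - (11/6)*pi


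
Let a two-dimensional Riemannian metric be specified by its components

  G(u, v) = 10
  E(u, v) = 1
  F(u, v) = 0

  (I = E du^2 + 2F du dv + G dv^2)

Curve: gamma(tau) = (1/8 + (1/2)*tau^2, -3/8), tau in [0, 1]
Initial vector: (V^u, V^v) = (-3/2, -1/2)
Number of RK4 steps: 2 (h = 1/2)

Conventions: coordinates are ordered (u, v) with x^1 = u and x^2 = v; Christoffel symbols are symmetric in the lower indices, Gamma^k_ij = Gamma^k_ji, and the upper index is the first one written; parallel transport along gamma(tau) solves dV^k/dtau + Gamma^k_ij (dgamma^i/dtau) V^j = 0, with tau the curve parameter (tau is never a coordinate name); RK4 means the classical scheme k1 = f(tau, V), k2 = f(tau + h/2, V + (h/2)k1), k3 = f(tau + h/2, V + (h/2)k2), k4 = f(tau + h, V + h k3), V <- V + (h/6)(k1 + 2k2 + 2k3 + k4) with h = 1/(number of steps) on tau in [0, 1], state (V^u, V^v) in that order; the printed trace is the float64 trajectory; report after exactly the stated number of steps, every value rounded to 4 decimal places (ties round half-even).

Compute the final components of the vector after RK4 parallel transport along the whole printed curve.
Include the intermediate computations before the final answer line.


gamma'(tau) = (tau, 0); f(tau, V)^k = -Gamma^k_ij(gamma(tau)) gamma'^i(tau) V^j; h = 1/2; intermediate values shown to 6 dp
curve data and Christoffel symbols at the stage parameters:
  tau = 0.000000: gamma = (0.125000, -0.375000), gamma' = (0.000000, 0.000000); Gamma_uuu = 0.000000, Gamma_uuv = 0.000000, Gamma_uvv = 0.000000, Gamma_vuu = 0.000000, Gamma_vuv = 0.000000, Gamma_vvv = 0.000000
  tau = 0.250000: gamma = (0.156250, -0.375000), gamma' = (0.250000, 0.000000); Gamma_uuu = 0.000000, Gamma_uuv = 0.000000, Gamma_uvv = 0.000000, Gamma_vuu = 0.000000, Gamma_vuv = 0.000000, Gamma_vvv = 0.000000
  tau = 0.500000: gamma = (0.250000, -0.375000), gamma' = (0.500000, 0.000000); Gamma_uuu = 0.000000, Gamma_uuv = 0.000000, Gamma_uvv = 0.000000, Gamma_vuu = 0.000000, Gamma_vuv = 0.000000, Gamma_vvv = 0.000000
  tau = 0.750000: gamma = (0.406250, -0.375000), gamma' = (0.750000, 0.000000); Gamma_uuu = 0.000000, Gamma_uuv = 0.000000, Gamma_uvv = 0.000000, Gamma_vuu = 0.000000, Gamma_vuv = 0.000000, Gamma_vvv = 0.000000
  tau = 1.000000: gamma = (0.625000, -0.375000), gamma' = (1.000000, 0.000000); Gamma_uuu = 0.000000, Gamma_uuv = 0.000000, Gamma_uvv = 0.000000, Gamma_vuu = 0.000000, Gamma_vuv = 0.000000, Gamma_vvv = 0.000000
step 0: V^u = -1.5000, V^v = -0.5000
step 1: k1 = (0.000000, 0.000000), k2 = (0.000000, 0.000000), k3 = (0.000000, 0.000000), k4 = (0.000000, 0.000000); V <- V + (h/6)(k1 + 2k2 + 2k3 + k4): V^u = -1.5000, V^v = -0.5000
step 2: k1 = (0.000000, 0.000000), k2 = (0.000000, 0.000000), k3 = (0.000000, 0.000000), k4 = (0.000000, 0.000000); V <- V + (h/6)(k1 + 2k2 + 2k3 + k4): V^u = -1.5000, V^v = -0.5000

Answer: V^u = -1.5000, V^v = -0.5000


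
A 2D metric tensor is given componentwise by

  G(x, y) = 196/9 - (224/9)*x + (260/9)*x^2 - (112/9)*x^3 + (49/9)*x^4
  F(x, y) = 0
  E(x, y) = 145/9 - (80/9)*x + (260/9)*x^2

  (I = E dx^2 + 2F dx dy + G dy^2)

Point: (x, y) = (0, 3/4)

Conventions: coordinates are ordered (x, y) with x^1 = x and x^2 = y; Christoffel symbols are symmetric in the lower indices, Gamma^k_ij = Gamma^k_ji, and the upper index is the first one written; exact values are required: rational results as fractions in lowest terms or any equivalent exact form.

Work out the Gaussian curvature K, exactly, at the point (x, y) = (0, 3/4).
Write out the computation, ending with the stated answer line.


E = 145/9, F = 0, G = 196/9, EG - F^2 = 28420/81 at the point
E_x = -80/9, E_y = 0, F_x = 0, F_y = 0, G_x = -224/9, G_y = 0
E_yy = 0, F_xy = 0, G_xx = 520/9
By Brioschi, K is (det M1 - det M2) divided by (EG - F^2) squared.
M1 = [[-E_yy/2 + F_xy - G_xx/2, E_x/2, F_x - E_y/2], [F_y - G_x/2, E, F], [G_y/2, F, G]] = [[-260/9, -40/9, 0], [112/9, 145/9, 0], [0, 0, 196/9]]; det M1 = -6511120/729
M2 = [[0, E_y/2, G_x/2], [E_y/2, E, F], [G_x/2, F, G]] = [[0, 0, -112/9], [0, 145/9, 0], [-112/9, 0, 196/9]]; det M2 = -1818880/729
det M1 - det M2 = -521360/81; K = -521360/81 / (28420/81)^2 = -1539/29435

Answer: K = -1539/29435


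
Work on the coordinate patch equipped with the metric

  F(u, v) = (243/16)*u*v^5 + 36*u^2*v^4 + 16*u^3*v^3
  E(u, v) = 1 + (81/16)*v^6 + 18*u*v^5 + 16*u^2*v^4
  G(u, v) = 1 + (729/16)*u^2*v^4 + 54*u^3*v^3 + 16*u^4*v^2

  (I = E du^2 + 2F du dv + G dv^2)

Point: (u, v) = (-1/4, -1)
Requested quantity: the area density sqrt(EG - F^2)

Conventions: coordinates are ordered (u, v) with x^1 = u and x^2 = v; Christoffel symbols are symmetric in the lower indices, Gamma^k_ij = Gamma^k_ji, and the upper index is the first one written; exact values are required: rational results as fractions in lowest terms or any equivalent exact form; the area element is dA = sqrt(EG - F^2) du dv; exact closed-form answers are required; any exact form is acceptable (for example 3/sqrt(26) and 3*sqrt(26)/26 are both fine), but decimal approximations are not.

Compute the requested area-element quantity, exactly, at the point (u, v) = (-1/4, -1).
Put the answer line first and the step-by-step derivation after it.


Answer: sqrt(EG - F^2) = sqrt(3921)/16

E = 185/16, F = 403/64, G = 1217/256; EG - F^2 = 3921/256


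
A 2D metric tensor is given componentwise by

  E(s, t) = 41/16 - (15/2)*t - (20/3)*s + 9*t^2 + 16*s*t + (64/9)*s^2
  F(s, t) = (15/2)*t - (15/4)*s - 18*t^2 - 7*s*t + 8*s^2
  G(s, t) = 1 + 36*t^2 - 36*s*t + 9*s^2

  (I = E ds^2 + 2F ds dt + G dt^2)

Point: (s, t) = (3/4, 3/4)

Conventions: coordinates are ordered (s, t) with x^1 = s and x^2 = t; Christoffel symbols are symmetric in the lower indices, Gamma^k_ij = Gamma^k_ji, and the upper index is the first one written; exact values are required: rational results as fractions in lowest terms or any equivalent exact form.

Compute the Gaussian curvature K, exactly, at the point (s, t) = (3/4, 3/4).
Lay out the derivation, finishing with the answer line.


E = 10, F = -27/4, G = 97/16, EG - F^2 = 241/16 at the point
E_s = 16, E_t = 18, F_s = 3, F_t = -99/4, G_s = -27/2, G_t = 27
E_tt = 18, F_st = -7, G_ss = 18
Apply the Brioschi formula K = (det M1 - det M2)/(EG - F^2)^2 over the derivative matrices of E, F, G.
M1 = [[-E_tt/2 + F_st - G_ss/2, E_s/2, F_s - E_t/2], [F_t - G_s/2, E, F], [G_t/2, F, G]] = [[-25, 8, -6], [-18, 10, -27/4], [27/2, -27/4, 97/16]]; det M1 = -2425/16
M2 = [[0, E_t/2, G_s/2], [E_t/2, E, F], [G_s/2, F, G]] = [[0, 9, -27/4], [9, 10, -27/4], [-27/4, -27/4, 97/16]]; det M2 = -2025/16
det M1 - det M2 = -25; K = -25 / (241/16)^2 = -6400/58081

Answer: K = -6400/58081


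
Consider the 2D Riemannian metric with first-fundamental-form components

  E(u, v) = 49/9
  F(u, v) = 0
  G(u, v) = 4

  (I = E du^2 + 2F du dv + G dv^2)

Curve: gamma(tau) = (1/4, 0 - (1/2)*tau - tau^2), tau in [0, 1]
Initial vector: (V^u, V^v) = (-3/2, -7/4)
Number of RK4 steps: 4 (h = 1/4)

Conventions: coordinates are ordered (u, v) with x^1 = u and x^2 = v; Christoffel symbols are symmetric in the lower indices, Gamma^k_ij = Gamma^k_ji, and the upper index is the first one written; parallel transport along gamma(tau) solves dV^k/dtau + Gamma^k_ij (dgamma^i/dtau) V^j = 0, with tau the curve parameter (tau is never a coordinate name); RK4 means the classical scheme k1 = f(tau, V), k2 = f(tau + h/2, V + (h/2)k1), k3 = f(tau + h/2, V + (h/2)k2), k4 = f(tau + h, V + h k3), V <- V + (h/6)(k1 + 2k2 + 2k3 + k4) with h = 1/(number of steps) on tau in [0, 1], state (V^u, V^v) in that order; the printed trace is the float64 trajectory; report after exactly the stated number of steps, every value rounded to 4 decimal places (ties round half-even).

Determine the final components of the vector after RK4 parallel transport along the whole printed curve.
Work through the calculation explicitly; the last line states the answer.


gamma'(tau) = (0, -1/2 - 2*tau); f(tau, V)^k = -Gamma^k_ij(gamma(tau)) gamma'^i(tau) V^j; h = 1/4; intermediate values shown to 6 dp
curve data and Christoffel symbols at the stage parameters:
  tau = 0.000000: gamma = (0.250000, 0.000000), gamma' = (0.000000, -0.500000); Gamma_uuu = 0.000000, Gamma_uuv = 0.000000, Gamma_uvv = 0.000000, Gamma_vuu = 0.000000, Gamma_vuv = 0.000000, Gamma_vvv = 0.000000
  tau = 0.125000: gamma = (0.250000, -0.078125), gamma' = (0.000000, -0.750000); Gamma_uuu = 0.000000, Gamma_uuv = 0.000000, Gamma_uvv = 0.000000, Gamma_vuu = 0.000000, Gamma_vuv = 0.000000, Gamma_vvv = 0.000000
  tau = 0.250000: gamma = (0.250000, -0.187500), gamma' = (0.000000, -1.000000); Gamma_uuu = 0.000000, Gamma_uuv = 0.000000, Gamma_uvv = 0.000000, Gamma_vuu = 0.000000, Gamma_vuv = 0.000000, Gamma_vvv = 0.000000
  tau = 0.375000: gamma = (0.250000, -0.328125), gamma' = (0.000000, -1.250000); Gamma_uuu = 0.000000, Gamma_uuv = 0.000000, Gamma_uvv = 0.000000, Gamma_vuu = 0.000000, Gamma_vuv = 0.000000, Gamma_vvv = 0.000000
  tau = 0.500000: gamma = (0.250000, -0.500000), gamma' = (0.000000, -1.500000); Gamma_uuu = 0.000000, Gamma_uuv = 0.000000, Gamma_uvv = 0.000000, Gamma_vuu = 0.000000, Gamma_vuv = 0.000000, Gamma_vvv = 0.000000
  tau = 0.625000: gamma = (0.250000, -0.703125), gamma' = (0.000000, -1.750000); Gamma_uuu = 0.000000, Gamma_uuv = 0.000000, Gamma_uvv = 0.000000, Gamma_vuu = 0.000000, Gamma_vuv = 0.000000, Gamma_vvv = 0.000000
  tau = 0.750000: gamma = (0.250000, -0.937500), gamma' = (0.000000, -2.000000); Gamma_uuu = 0.000000, Gamma_uuv = 0.000000, Gamma_uvv = 0.000000, Gamma_vuu = 0.000000, Gamma_vuv = 0.000000, Gamma_vvv = 0.000000
  tau = 0.875000: gamma = (0.250000, -1.203125), gamma' = (0.000000, -2.250000); Gamma_uuu = 0.000000, Gamma_uuv = 0.000000, Gamma_uvv = 0.000000, Gamma_vuu = 0.000000, Gamma_vuv = 0.000000, Gamma_vvv = 0.000000
  tau = 1.000000: gamma = (0.250000, -1.500000), gamma' = (0.000000, -2.500000); Gamma_uuu = 0.000000, Gamma_uuv = 0.000000, Gamma_uvv = 0.000000, Gamma_vuu = 0.000000, Gamma_vuv = 0.000000, Gamma_vvv = 0.000000
step 0: V^u = -1.5000, V^v = -1.7500
step 1: k1 = (0.000000, 0.000000), k2 = (0.000000, 0.000000), k3 = (0.000000, 0.000000), k4 = (0.000000, 0.000000); V <- V + (h/6)(k1 + 2k2 + 2k3 + k4): V^u = -1.5000, V^v = -1.7500
step 2: k1 = (0.000000, 0.000000), k2 = (0.000000, 0.000000), k3 = (0.000000, 0.000000), k4 = (0.000000, 0.000000); V <- V + (h/6)(k1 + 2k2 + 2k3 + k4): V^u = -1.5000, V^v = -1.7500
step 3: k1 = (0.000000, 0.000000), k2 = (0.000000, 0.000000), k3 = (0.000000, 0.000000), k4 = (0.000000, 0.000000); V <- V + (h/6)(k1 + 2k2 + 2k3 + k4): V^u = -1.5000, V^v = -1.7500
step 4: k1 = (0.000000, 0.000000), k2 = (0.000000, 0.000000), k3 = (0.000000, 0.000000), k4 = (0.000000, 0.000000); V <- V + (h/6)(k1 + 2k2 + 2k3 + k4): V^u = -1.5000, V^v = -1.7500

Answer: V^u = -1.5000, V^v = -1.7500


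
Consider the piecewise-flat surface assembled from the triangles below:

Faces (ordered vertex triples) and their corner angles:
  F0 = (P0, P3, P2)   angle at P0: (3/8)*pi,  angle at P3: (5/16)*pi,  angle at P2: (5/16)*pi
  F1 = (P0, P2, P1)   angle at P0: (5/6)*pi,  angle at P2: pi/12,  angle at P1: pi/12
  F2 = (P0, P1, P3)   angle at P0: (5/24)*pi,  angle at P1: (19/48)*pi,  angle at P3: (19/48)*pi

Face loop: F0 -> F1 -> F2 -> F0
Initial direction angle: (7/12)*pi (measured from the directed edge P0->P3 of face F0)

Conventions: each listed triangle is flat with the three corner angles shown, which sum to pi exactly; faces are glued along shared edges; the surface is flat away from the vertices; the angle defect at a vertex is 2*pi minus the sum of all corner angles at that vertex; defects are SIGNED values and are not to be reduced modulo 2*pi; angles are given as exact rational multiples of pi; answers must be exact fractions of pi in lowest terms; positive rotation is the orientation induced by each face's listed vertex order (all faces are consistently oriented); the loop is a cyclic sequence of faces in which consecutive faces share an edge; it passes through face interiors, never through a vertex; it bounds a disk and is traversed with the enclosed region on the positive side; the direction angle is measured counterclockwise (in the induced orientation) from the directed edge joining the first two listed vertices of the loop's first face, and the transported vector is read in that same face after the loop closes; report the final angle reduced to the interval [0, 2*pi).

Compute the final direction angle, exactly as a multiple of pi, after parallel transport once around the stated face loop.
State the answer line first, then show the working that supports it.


Answer: final direction angle = (7/6)*pi

enclosed vertex P0: corner angles sum to (17/12)*pi, defect = 2*pi - (17/12)*pi = (7/12)*pi
final direction = starting direction + enclosed defect total, reduced mod 2*pi (induced orientation)
final angle = (7/12)*pi + (7/12)*pi = (7/6)*pi (mod 2*pi)


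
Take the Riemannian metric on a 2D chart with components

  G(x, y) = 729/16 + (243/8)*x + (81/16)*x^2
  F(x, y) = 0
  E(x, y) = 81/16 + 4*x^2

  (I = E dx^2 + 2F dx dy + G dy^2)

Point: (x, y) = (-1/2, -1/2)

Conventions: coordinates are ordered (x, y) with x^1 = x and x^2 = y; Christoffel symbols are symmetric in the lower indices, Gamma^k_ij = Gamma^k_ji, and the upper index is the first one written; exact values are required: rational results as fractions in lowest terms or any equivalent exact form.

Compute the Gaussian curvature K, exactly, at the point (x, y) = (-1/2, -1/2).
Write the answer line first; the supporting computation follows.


Answer: K = -1024/47045

E = 97/16, F = 0, G = 2025/64, EG - F^2 = 196425/1024 at the point
E_x = -4, E_y = 0, F_x = 0, F_y = 0, G_x = 405/16, G_y = 0
E_yy = 0, F_xy = 0, G_xx = 81/8
Compute both Brioschi determinants and normalise by (EG - F^2)^2.
M1 = [[-E_yy/2 + F_xy - G_xx/2, E_x/2, F_x - E_y/2], [F_y - G_x/2, E, F], [G_y/2, F, G]] = [[-81/16, -2, 0], [-405/32, 97/16, 0], [0, 0, 2025/64]]; det M1 = -29032425/16384
M2 = [[0, E_y/2, G_x/2], [E_y/2, E, F], [G_x/2, F, G]] = [[0, 0, 405/32], [0, 97/16, 0], [405/32, 0, 2025/64]]; det M2 = -15910425/16384
det M1 - det M2 = -820125/1024; K = -820125/1024 / (196425/1024)^2 = -1024/47045


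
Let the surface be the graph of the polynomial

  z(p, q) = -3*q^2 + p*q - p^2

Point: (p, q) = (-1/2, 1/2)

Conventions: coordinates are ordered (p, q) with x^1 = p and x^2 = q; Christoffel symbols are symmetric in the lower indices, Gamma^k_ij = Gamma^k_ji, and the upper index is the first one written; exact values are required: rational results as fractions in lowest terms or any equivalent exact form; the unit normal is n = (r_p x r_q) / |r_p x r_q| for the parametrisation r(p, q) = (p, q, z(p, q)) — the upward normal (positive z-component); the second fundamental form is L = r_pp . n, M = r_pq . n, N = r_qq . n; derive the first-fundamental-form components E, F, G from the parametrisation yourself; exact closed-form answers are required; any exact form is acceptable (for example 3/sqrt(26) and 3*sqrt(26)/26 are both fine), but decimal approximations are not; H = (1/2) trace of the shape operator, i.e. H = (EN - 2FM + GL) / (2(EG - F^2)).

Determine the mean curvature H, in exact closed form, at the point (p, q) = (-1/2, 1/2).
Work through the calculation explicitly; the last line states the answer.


z_p = 3/2, z_q = -7/2, z_pp = -2, z_pq = 1, z_qq = -6
E = 13/4, F = -21/4, G = 53/4; answer radicand W^2 = 31/2
unnormalised second-form numerators: l = -2, m = 1, n = -6; L = l/sqrt(31/2), and similarly M = m/sqrt(W^2), N = n/sqrt(W^2)
H = (E*n - 2*F*m + G*l) / (2*(EG - F^2)*sqrt(W^2)); E*n - 2*F*m + G*l = -71/2, EG - F^2 = 31/2, so H = (-71/62)/sqrt(31/2)

Answer: H = -71*sqrt(62)/1922


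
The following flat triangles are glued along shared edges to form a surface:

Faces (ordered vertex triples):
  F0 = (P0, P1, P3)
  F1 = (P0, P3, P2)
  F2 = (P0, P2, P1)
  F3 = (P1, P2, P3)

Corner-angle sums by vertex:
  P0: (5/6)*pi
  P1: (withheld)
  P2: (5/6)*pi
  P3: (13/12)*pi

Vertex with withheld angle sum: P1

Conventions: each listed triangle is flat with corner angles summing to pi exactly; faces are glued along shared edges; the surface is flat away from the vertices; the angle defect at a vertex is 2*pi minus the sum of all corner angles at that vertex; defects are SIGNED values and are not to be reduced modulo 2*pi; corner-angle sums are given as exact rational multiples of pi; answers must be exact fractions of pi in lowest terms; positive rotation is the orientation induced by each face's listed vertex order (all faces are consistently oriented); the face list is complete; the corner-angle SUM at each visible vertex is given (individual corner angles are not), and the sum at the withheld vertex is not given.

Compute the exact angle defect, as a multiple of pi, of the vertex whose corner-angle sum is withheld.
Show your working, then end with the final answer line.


V = 4, E = 6, F = 4; chi = V - E + F = 2
Gauss-Bonnet: total defect = 2*pi*chi = 4*pi; visible defects sum to (13/4)*pi

Answer: defect(P1) = (3/4)*pi


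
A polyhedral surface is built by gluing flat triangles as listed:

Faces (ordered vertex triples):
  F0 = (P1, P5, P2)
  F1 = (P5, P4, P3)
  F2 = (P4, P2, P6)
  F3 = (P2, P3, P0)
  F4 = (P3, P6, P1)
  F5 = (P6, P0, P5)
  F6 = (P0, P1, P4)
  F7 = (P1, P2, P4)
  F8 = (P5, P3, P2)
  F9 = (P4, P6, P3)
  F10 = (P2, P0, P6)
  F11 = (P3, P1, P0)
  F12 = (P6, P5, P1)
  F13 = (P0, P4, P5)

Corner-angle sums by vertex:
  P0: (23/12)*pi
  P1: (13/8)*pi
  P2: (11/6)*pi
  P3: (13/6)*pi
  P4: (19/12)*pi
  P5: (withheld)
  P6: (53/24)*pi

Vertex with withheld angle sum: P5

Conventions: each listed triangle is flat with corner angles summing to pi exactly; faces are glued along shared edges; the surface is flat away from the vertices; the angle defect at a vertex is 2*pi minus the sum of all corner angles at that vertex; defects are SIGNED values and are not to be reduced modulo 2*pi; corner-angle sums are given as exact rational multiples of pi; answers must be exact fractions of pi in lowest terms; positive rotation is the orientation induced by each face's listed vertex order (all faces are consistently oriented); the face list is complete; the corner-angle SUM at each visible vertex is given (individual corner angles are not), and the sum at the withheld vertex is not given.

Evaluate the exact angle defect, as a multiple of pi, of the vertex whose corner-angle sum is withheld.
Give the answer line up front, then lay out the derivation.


Answer: defect(P5) = (-2/3)*pi

V = 7, E = 21, F = 14; chi = V - E + F = 0
Gauss-Bonnet: total defect = 2*pi*chi = 0; visible defects sum to (2/3)*pi


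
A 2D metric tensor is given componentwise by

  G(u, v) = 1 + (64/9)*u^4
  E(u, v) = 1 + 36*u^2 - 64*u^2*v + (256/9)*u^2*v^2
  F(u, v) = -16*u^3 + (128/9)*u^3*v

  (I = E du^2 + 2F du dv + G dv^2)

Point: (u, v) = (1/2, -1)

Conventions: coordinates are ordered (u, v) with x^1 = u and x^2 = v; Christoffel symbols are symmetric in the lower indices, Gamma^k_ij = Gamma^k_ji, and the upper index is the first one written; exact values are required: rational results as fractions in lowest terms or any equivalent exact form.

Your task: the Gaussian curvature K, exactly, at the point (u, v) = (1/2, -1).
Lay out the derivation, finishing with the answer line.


E = 298/9, F = -34/9, G = 13/9, EG - F^2 = 302/9 at the point
E_u = 1156/9, E_v = -272/9, F_u = -68/3, F_v = 16/9, G_u = 32/9, G_v = 0
E_vv = 128/9, F_uv = 32/3, G_uu = 64/3
Evaluate Brioschi's two determinant matrices M1, M2 and divide by (EG - F^2)^2.
M1 = [[-E_vv/2 + F_uv - G_uu/2, E_u/2, F_u - E_v/2], [F_v - G_u/2, E, F], [G_v/2, F, G]] = [[-64/9, 578/9, -68/9], [0, 298/9, -34/9], [0, -34/9, 13/9]]; det M1 = -19328/81
M2 = [[0, E_v/2, G_u/2], [E_v/2, E, F], [G_u/2, F, G]] = [[0, -136/9, 16/9], [-136/9, 298/9, -34/9], [16/9, -34/9, 13/9]]; det M2 = -18752/81
det M1 - det M2 = -64/9; K = -64/9 / (302/9)^2 = -144/22801

Answer: K = -144/22801


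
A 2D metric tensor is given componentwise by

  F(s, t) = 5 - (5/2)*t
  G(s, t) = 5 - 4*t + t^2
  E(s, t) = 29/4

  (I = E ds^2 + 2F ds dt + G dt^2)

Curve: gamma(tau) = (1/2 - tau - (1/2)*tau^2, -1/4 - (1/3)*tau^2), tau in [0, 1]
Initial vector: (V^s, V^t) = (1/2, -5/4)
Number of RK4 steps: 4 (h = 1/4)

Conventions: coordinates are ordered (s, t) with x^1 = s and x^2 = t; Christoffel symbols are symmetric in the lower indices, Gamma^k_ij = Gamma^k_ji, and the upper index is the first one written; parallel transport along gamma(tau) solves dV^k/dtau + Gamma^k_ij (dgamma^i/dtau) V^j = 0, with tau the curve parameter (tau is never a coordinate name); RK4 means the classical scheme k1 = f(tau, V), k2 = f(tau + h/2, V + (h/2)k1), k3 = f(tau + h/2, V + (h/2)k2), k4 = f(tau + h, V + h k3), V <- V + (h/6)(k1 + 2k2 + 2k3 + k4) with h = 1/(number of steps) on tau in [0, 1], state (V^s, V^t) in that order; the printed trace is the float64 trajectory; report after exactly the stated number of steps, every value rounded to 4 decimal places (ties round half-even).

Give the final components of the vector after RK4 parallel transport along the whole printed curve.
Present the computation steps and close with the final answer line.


gamma'(tau) = (-1 - tau, -(2/3)*tau); f(tau, V)^k = -Gamma^k_ij(gamma(tau)) gamma'^i(tau) V^j; h = 1/4; intermediate values shown to 6 dp
curve data and Christoffel symbols at the stage parameters:
  tau = 0.000000: gamma = (0.500000, -0.250000), gamma' = (-1.000000, 0.000000); Gamma_sss = 0.000000, Gamma_sst = 0.000000, Gamma_stt = -0.203046, Gamma_tss = 0.000000, Gamma_tst = 0.000000, Gamma_ttt = -0.182741
  tau = 0.125000: gamma = (0.367188, -0.255208), gamma' = (-1.125000, -0.083333); Gamma_sss = 0.000000, Gamma_sst = 0.000000, Gamma_stt = -0.202659, Gamma_tss = 0.000000, Gamma_tst = 0.000000, Gamma_ttt = -0.182816
  tau = 0.250000: gamma = (0.218750, -0.270833), gamma' = (-1.250000, -0.166667); Gamma_sss = 0.000000, Gamma_sst = 0.000000, Gamma_stt = -0.201504, Gamma_tss = 0.000000, Gamma_tst = 0.000000, Gamma_ttt = -0.183033
  tau = 0.375000: gamma = (0.054688, -0.296875), gamma' = (-1.375000, -0.250000); Gamma_sss = 0.000000, Gamma_sst = 0.000000, Gamma_stt = -0.199591, Gamma_tss = 0.000000, Gamma_tst = 0.000000, Gamma_ttt = -0.183374
  tau = 0.500000: gamma = (-0.125000, -0.333333), gamma' = (-1.500000, -0.333333); Gamma_sss = 0.000000, Gamma_sst = 0.000000, Gamma_stt = -0.196937, Gamma_tss = 0.000000, Gamma_tst = 0.000000, Gamma_ttt = -0.183807
  tau = 0.625000: gamma = (-0.320312, -0.380208), gamma' = (-1.625000, -0.416667); Gamma_sss = 0.000000, Gamma_sst = 0.000000, Gamma_stt = -0.193567, Gamma_tss = 0.000000, Gamma_tst = 0.000000, Gamma_ttt = -0.184292
  tau = 0.750000: gamma = (-0.531250, -0.437500), gamma' = (-1.750000, -0.500000); Gamma_sss = 0.000000, Gamma_sst = 0.000000, Gamma_stt = -0.189517, Gamma_tss = 0.000000, Gamma_tst = 0.000000, Gamma_ttt = -0.184779
  tau = 0.875000: gamma = (-0.757812, -0.505208), gamma' = (-1.875000, -0.583333); Gamma_sss = 0.000000, Gamma_sst = 0.000000, Gamma_stt = -0.184828, Gamma_tss = 0.000000, Gamma_tst = 0.000000, Gamma_ttt = -0.185213
  tau = 1.000000: gamma = (-1.000000, -0.583333), gamma' = (-2.000000, -0.666667); Gamma_sss = 0.000000, Gamma_sst = 0.000000, Gamma_stt = -0.179551, Gamma_tss = 0.000000, Gamma_tst = 0.000000, Gamma_ttt = -0.185536
step 0: V^s = 0.5000, V^t = -1.2500
step 1: k1 = (0.000000, 0.000000), k2 = (0.021110, 0.019043), k3 = (0.021070, 0.019007), k4 = (0.041820, 0.037987); V <- V + (h/6)(k1 + 2k2 + 2k3 + k4): V^s = 0.5053, V^t = -1.2452
step 2: k1 = (0.041820, 0.037987), k2 = (0.061898, 0.056869), k3 = (0.061780, 0.056761), k4 = (0.080813, 0.075426); V <- V + (h/6)(k1 + 2k2 + 2k3 + k4): V^s = 0.5207, V^t = -1.2311
step 3: k1 = (0.080813, 0.075425), k2 = (0.098528, 0.093807), k3 = (0.098342, 0.093630), k4 = (0.114435, 0.111574); V <- V + (h/6)(k1 + 2k2 + 2k3 + k4): V^s = 0.5452, V^t = -1.2076
step 4: k1 = (0.114434, 0.111574), k2 = (0.128700, 0.128968), k3 = (0.128465, 0.128733), k4 = (0.140703, 0.145393); V <- V + (h/6)(k1 + 2k2 + 2k3 + k4): V^s = 0.5773, V^t = -1.1755

Answer: V^s = 0.5773, V^t = -1.1755
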